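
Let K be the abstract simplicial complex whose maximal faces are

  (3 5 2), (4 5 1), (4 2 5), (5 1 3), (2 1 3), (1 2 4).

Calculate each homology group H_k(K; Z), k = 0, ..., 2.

Take the total order 1 < 2 < 3 < 4 < 5 on the vertex set. Then K (dimension 2) consists of the simplices:

  0-simplices (5): [1], [2], [3], [4], [5]
  1-simplices (9): [1,2], [1,3], [1,4], [1,5], [2,3], [2,4], [2,5], [3,5], [4,5]
  2-simplices (6): [1,2,3], [1,2,4], [1,3,5], [1,4,5], [2,3,5], [2,4,5]

Hence C_0 ≅ Z^5, C_1 ≅ Z^9, C_2 ≅ Z^6.

The boundary map ∂_1: C_1 → C_0 sends each edge [p,q] (with p < q) to q − p. For instance
  ∂[1,2] = [2] − [1].
The resulting 5×9 matrix has rank 4, and its Smith normal form has invariant factors (1,1,1,1).

∂_2: C_2 → C_1 sends each 2-simplex [p,q,r] to [q,r] − [p,r] + [p,q]. For instance
  ∂[1,2,3] = [2,3] − [1,3] + [1,2],
  ∂[1,3,5] = [3,5] − [1,5] + [1,3].
As a 9×6 matrix over Z this has rank 5, with invariant factors (1,1,1,1,1).

Now H_k = ker ∂_k / im ∂_{k+1}, so:

  H_0: rank C_0 − rank ∂_1 = 5 − 4 = 1, and the invariant factors of ∂_1 are all 1, so H_0 = Z.
  H_1: rank ker ∂_1 − rank ∂_2 = (9 − 4) − 5 = 0, and the invariant factors of ∂_2 are all 1, so H_1 = 0.
  H_2: rank ker ∂_2 − rank ∂_3 = (6 − 5) − 0 = 1, and there is no ∂_3, so H_2 = Z.

H_0 ≅ Z,  H_1 = 0,  H_2 ≅ Z.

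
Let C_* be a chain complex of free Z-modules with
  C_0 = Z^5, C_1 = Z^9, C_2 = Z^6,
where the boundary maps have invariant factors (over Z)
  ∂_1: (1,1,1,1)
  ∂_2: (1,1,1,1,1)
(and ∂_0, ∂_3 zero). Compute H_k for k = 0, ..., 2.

H_0: b_0 = 5 − 0 − 4 = 1; torsion from ∂_1 factors > 1: none. So H_0 ≅ Z.
H_1: b_1 = 9 − 4 − 5 = 0; torsion from ∂_2 factors > 1: none. So H_1 ≅ 0.
H_2: b_2 = 6 − 5 − 0 = 1; torsion from ∂_3 factors > 1: none. So H_2 ≅ Z.

H_0 ≅ Z,  H_1 = 0,  H_2 ≅ Z.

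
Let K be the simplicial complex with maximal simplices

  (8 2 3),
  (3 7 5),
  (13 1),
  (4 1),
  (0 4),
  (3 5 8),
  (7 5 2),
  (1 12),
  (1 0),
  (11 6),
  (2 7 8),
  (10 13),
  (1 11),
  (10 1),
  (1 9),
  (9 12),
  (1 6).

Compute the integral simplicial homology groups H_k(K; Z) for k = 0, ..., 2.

H_0 = Z^2,  H_1 = Z^5,  H_2 = 0.

Order the vertices as 0 < 1 < 2 < 3 < 4 < 5 < 6 < 7 < 8 < 9 < 10 < 11 < 12 < 13. Listing each simplex with vertices in this order, K has dimension 2 with simplices:

  0-simplices (14): [0], [1], [2], [3], [4], [5], [6], [7], [8], [9], [10], [11], [12], [13]
  1-simplices (22): [0,1], [0,4], [1,4], [1,6], [1,9], [1,10], [1,11], [1,12], [1,13], [2,3], [2,5], [2,7], [2,8], [3,5], [3,7], [3,8], [5,7], [5,8], [6,11], [7,8], [9,12], [10,13]
  2-simplices (5): [2,3,8], [2,5,7], [2,7,8], [3,5,7], [3,5,8]

Hence C_0 ≅ Z^14, C_1 ≅ Z^22, C_2 ≅ Z^5.

The boundary map ∂_1: C_1 → C_0 is given by ∂[p,q] = [q] − [p]. For instance
  ∂[2,7] = [7] − [2].
This gives a 14×22 integer matrix of rank 12; reducing to Smith normal form yields diagonal entries (1,1,1,1,1,1,1,1,1,1,1,1).

Boundary ∂_2: C_2 → C_1 maps a triangle to the signed sum of its edges. For instance
  ∂[2,3,8] = [3,8] − [2,8] + [2,3],
  ∂[3,5,8] = [5,8] − [3,8] + [3,5].
The 22×5 boundary matrix has rank 5 and Smith normal form diag(1,1,1,1,1).

Computing H_k = (kernel of ∂_k) / (image of ∂_{k+1}):

  H_0: rank C_0 − rank ∂_1 = 14 − 12 = 2, and the invariant factors of ∂_1 are all 1, so H_0 ≅ Z^2.
  H_1: rank ker ∂_1 − rank ∂_2 = (22 − 12) − 5 = 5, and the invariant factors of ∂_2 are all 1, so H_1 ≅ Z^5.
  H_2: rank ker ∂_2 − rank ∂_3 = (5 − 5) − 0 = 0, and there is no ∂_3, so H_2 ≅ 0.

As a check, the Euler characteristic is 14 − 22 + 5 = -3, which agrees with 2 − 5 + 0 = -3.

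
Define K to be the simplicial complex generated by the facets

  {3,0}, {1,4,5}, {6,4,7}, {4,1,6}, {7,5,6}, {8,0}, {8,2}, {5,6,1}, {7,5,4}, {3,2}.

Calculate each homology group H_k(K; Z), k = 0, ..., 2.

K has 9 vertices, 13 edges, 6 triangles.
rank ∂_0 = 0, rank ∂_1 = 7 ⇒ b_0 = 9 − 0 − 7 = 2; all invariant factors of ∂_1 are 1 so no torsion. So H_0 ≅ Z^2.
rank ∂_1 = 7, rank ∂_2 = 5 ⇒ b_1 = 13 − 7 − 5 = 1; all invariant factors of ∂_2 are 1 so no torsion. So H_1 ≅ Z.
rank ∂_2 = 5, rank ∂_3 = 0 ⇒ b_2 = 6 − 5 − 0 = 1. So H_2 ≅ Z.

H_0 = Z^2,  H_1 = Z,  H_2 = Z.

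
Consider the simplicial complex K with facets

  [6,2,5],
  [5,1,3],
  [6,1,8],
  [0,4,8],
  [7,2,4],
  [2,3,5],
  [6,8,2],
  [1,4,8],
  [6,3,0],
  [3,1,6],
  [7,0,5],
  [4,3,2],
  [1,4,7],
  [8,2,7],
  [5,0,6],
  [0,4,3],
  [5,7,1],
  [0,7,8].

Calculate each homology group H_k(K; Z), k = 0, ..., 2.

H_0 ≅ Z,  H_1 ≅ Z × Z/2,  H_2 = 0.

We work with the vertex ordering 0 < 1 < 2 < 3 < 4 < 5 < 6 < 7 < 8. The simplices of K, each written with vertices in increasing order, are:

  0-simplices (9): [0], [1], [2], [3], [4], [5], [6], [7], [8]
  1-simplices (27): (27 of them)
  2-simplices (18): [0,3,4], [0,3,6], [0,4,8], [0,5,6], [0,5,7], [0,7,8], [1,3,5], [1,3,6], [1,4,7], [1,4,8], [1,5,7], [1,6,8], [2,3,4], [2,3,5], [2,4,7], [2,5,6], [2,6,8], [2,7,8]

Hence C_0 ≅ Z^9, C_1 ≅ Z^27, C_2 ≅ Z^18.

The boundary map ∂_1: C_1 → C_0 is given by ∂[p,q] = [q] − [p]. For instance
  ∂[3,6] = [6] − [3].
The 9×27 boundary matrix has rank 8 and Smith normal form diag(1,1,1,1,1,1,1,1).

∂_2: C_2 → C_1 sends each 2-simplex [p,q,r] to [q,r] − [p,r] + [p,q]. For instance
  ∂[2,7,8] = [7,8] − [2,8] + [2,7],
  ∂[1,5,7] = [5,7] − [1,7] + [1,5].
This gives a 27×18 integer matrix of rank 18; reducing to Smith normal form yields diagonal entries (1,1,1,1,1,1,1,1,1,1,1,1,1,1,1,1,1,2).

Now H_k = ker ∂_k / im ∂_{k+1}, so:

  H_0: rank C_0 − rank ∂_1 = 9 − 8 = 1, and the invariant factors of ∂_1 are all 1, so H_0 = Z.
  H_1: rank ker ∂_1 − rank ∂_2 = (27 − 8) − 18 = 1, and ∂_2 has invariant factor 2 > 1, so H_1 = Z × Z/2.
  H_2: rank ker ∂_2 − rank ∂_3 = (18 − 18) − 0 = 0, and there is no ∂_3, so H_2 = 0.

As a check, the Euler characteristic is 9 − 27 + 18 = 0, which agrees with 1 − 1 + 0 = 0.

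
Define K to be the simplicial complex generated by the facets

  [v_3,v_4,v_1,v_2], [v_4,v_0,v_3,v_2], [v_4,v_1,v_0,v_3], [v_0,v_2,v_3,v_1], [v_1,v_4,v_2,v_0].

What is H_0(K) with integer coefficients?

H_0 = Z.

We work with the vertex ordering v_0 < v_1 < v_2 < v_3 < v_4. The simplices of K, each written with vertices in increasing order, are:

  0-simplices (5): [v_0], [v_1], [v_2], [v_3], [v_4]
  1-simplices (10): [v_0,v_1], [v_0,v_2], [v_0,v_3], [v_0,v_4], [v_1,v_2], [v_1,v_3], [v_1,v_4], [v_2,v_3], [v_2,v_4], [v_3,v_4]
  2-simplices (10): [v_0,v_1,v_2], [v_0,v_1,v_3], [v_0,v_1,v_4], [v_0,v_2,v_3], [v_0,v_2,v_4], [v_0,v_3,v_4], [v_1,v_2,v_3], [v_1,v_2,v_4], [v_1,v_3,v_4], [v_2,v_3,v_4]
  3-simplices (5): [v_0,v_1,v_2,v_3], [v_0,v_1,v_2,v_4], [v_0,v_1,v_3,v_4], [v_0,v_2,v_3,v_4], [v_1,v_2,v_3,v_4]

giving chain groups C_0 ≅ Z^5, C_1 ≅ Z^10, C_2 ≅ Z^10, C_3 ≅ Z^5.

The boundary map ∂_1: C_1 → C_0 maps an edge to its endpoints' difference, ∂[p,q] = q − p. For instance
  ∂[v_2,v_4] = [v_4] − [v_2].
As a 5×10 matrix over Z this has rank 4, with invariant factors (1,1,1,1).

The boundary map ∂_2: C_2 → C_1 sends each 2-simplex [p,q,r] to [q,r] − [p,r] + [p,q]. For instance
  ∂[v_0,v_1,v_2] = [v_1,v_2] − [v_0,v_2] + [v_0,v_1],
  ∂[v_0,v_1,v_4] = [v_1,v_4] − [v_0,v_4] + [v_0,v_1].
The 10×10 boundary matrix has rank 6 and Smith normal form diag(1,1,1,1,1,1).

Boundary ∂_3: C_3 → C_2 sends each 3-simplex σ to the alternating sum Σ_i (−1)^i (σ with its i-th vertex removed). For instance
  ∂[v_0,v_2,v_3,v_4] = [v_2,v_3,v_4] − [v_0,v_3,v_4] + [v_0,v_2,v_4] − [v_0,v_2,v_3],
  ∂[v_0,v_1,v_3,v_4] = [v_1,v_3,v_4] − [v_0,v_3,v_4] + [v_0,v_1,v_4] − [v_0,v_1,v_3].
As a 10×5 matrix over Z this has rank 4, with invariant factors (1,1,1,1).

From H_k ≅ ker(∂_k) / im(∂_{k+1}) we obtain:

  H_0: rank C_0 − rank ∂_1 = 5 − 4 = 1, and the invariant factors of ∂_1 are all 1, so H_0 = Z.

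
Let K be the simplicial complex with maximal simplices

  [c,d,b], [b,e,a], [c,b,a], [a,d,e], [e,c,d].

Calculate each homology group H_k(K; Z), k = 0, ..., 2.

H_0 ≅ Z,  H_1 ≅ Z,  H_2 = 0.

Fix the vertex order a < b < c < d < e and write every simplex with vertices in increasing order. Then dim K = 2 and the simplices of K are:

  0-simplices (5): a, b, c, d, e
  1-simplices (10): ab, ac, ad, ae, bc, bd, be, cd, ce, de
  2-simplices (5): abc, abe, ade, bcd, cde

so the chain groups are C_0 ≅ Z^5, C_1 ≅ Z^10, C_2 ≅ Z^5.

The boundary map ∂_1: C_1 → C_0 sends each edge [p,q] (with p < q) to q − p.
As a 5×10 matrix over Z this has rank 4, with invariant factors (1,1,1,1).

∂_2: C_2 → C_1 sends each 2-simplex [p,q,r] to [q,r] − [p,r] + [p,q]. For instance
  ∂bcd = cd − bd + bc,
  ∂ade = de − ae + ad.
This gives a 10×5 integer matrix of rank 5; reducing to Smith normal form yields diagonal entries (1,1,1,1,1).

From H_k ≅ ker(∂_k) / im(∂_{k+1}) we obtain:

  H_0: rank C_0 − rank ∂_1 = 5 − 4 = 1, and the invariant factors of ∂_1 are all 1, so H_0 ≅ Z.
  H_1: rank ker ∂_1 − rank ∂_2 = (10 − 4) − 5 = 1, and the invariant factors of ∂_2 are all 1, so H_1 ≅ Z.
  H_2: rank ker ∂_2 − rank ∂_3 = (5 − 5) − 0 = 0, and there is no ∂_3, so H_2 ≅ 0.

As a check, the Euler characteristic is 5 − 10 + 5 = 0, which agrees with 1 − 1 + 0 = 0.
(K is a triangulation of the Möbius band.)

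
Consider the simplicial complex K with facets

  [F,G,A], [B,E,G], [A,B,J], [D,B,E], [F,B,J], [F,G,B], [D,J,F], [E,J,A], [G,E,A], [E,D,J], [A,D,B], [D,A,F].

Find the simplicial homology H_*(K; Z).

Take the total order A < B < D < E < F < G < J on the vertex set. Then K (dimension 2) consists of the simplices:

  0-simplices (7): A, B, D, E, F, G, J
  1-simplices (18): AB, AD, AE, AF, AG, AJ, BD, BE, BF, BG, BJ, DE, DF, DJ, EG, EJ, FG, FJ
  2-simplices (12): ABD, ABJ, ADF, AEG, AEJ, AFG, BDE, BEG, BFG, BFJ, DEJ, DFJ

so the chain groups are C_0 ≅ Z^7, C_1 ≅ Z^18, C_2 ≅ Z^12.

Boundary ∂_1: C_1 → C_0 sends each edge [p,q] (with p < q) to q − p. For instance
  ∂AJ = J − A.
The resulting 7×18 matrix has rank 6, and its Smith normal form has invariant factors (1,1,1,1,1,1).

Boundary ∂_2: C_2 → C_1 acts by ∂[p,q,r] = [q,r] − [p,r] + [p,q]. For instance
  ∂BEG = EG − BG + BE,
  ∂ABJ = BJ − AJ + AB.
This gives a 18×12 integer matrix of rank 12; reducing to Smith normal form yields diagonal entries (1,1,1,1,1,1,1,1,1,1,1,2).

From H_k ≅ ker(∂_k) / im(∂_{k+1}) we obtain:

  H_0: rank C_0 − rank ∂_1 = 7 − 6 = 1, and the invariant factors of ∂_1 are all 1, so H_0 = Z.
  H_1: rank ker ∂_1 − rank ∂_2 = (18 − 6) − 12 = 0, and ∂_2 has invariant factor 2 > 1, so H_1 = Z_2.
  H_2: rank ker ∂_2 − rank ∂_3 = (12 − 12) − 0 = 0, and there is no ∂_3, so H_2 = 0.

(K is a triangulation of the real projective plane RP^2.)

H_0 = Z,  H_1 = Z_2,  H_2 = 0.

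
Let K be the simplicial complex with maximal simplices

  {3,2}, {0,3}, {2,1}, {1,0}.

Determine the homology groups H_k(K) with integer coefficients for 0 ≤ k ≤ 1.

Order the vertices as 0 < 1 < 2 < 3. Listing each simplex with vertices in this order, K has dimension 1 with simplices:

  0-simplices (4): [0], [1], [2], [3]
  1-simplices (4): [0,1], [0,3], [1,2], [2,3]

Hence C_0 ≅ Z^4, C_1 ≅ Z^4.

The boundary map ∂_1: C_1 → C_0 sends each edge [p,q] (with p < q) to q − p. For instance
  ∂[0,3] = [3] − [0].
The resulting 4×4 matrix has rank 3, and its Smith normal form has invariant factors (1,1,1).

Reading off H_k = ker ∂_k / im ∂_{k+1}:

  H_0: rank C_0 − rank ∂_1 = 4 − 3 = 1, and the invariant factors of ∂_1 are all 1, so H_0 ≅ Z.
  H_1: rank ker ∂_1 − rank ∂_2 = (4 − 3) − 0 = 1, and there is no ∂_2, so H_1 ≅ Z.

As a check, the Euler characteristic is 4 − 4 = 0, which agrees with 1 − 1 = 0.

H_0 = Z,  H_1 = Z.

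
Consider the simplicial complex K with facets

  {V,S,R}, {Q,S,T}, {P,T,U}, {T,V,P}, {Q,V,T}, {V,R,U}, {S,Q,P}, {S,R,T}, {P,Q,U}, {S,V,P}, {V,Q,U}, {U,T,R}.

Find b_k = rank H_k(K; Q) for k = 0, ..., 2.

b_0 = 1, b_1 = 0, b_2 = 0.

We work with the vertex ordering P < Q < R < S < T < U < V. The simplices of K, each written with vertices in increasing order, are:

  0-simplices (7): P, Q, R, S, T, U, V
  1-simplices (18): PQ, PS, PT, PU, PV, QS, QT, QU, QV, RS, RT, RU, RV, ST, SV, TU, TV, UV
  2-simplices (12): PQS, PQU, PSV, PTU, PTV, QST, QTV, QUV, RST, RSV, RTU, RUV

giving chain groups C_0 ≅ Z^7, C_1 ≅ Z^18, C_2 ≅ Z^12.

Boundary ∂_1: C_1 → C_0 is given by ∂[p,q] = [q] − [p]. For instance
  ∂RT = T − R.
This gives a 7×18 integer matrix of rank 6; reducing to Smith normal form yields diagonal entries (1,1,1,1,1,1).

Boundary ∂_2: C_2 → C_1 maps a triangle to the signed sum of its edges. For instance
  ∂PQS = QS − PS + PQ,
  ∂PSV = SV − PV + PS.
This gives a 18×12 integer matrix of rank 12; reducing to Smith normal form yields diagonal entries (1,1,1,1,1,1,1,1,1,1,1,2).

Computing H_k = (kernel of ∂_k) / (image of ∂_{k+1}):

  H_0: rank C_0 − rank ∂_1 = 7 − 6 = 1, and the invariant factors of ∂_1 are all 1, so H_0 = Z.
  H_1: rank ker ∂_1 − rank ∂_2 = (18 − 6) − 12 = 0, and ∂_2 has invariant factor 2 > 1, so H_1 = Z/2Z.
  H_2: rank ker ∂_2 − rank ∂_3 = (12 − 12) − 0 = 0, and there is no ∂_3, so H_2 = 0.

Hence the Betti numbers are b_0 = 1, b_1 = 0, b_2 = 0.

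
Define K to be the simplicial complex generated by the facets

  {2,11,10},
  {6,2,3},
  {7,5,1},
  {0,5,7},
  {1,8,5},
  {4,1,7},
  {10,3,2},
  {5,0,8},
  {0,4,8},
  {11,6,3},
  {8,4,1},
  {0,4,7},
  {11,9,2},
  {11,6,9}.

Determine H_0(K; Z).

H_0 = Z^2.

Fix the vertex order 0 < 1 < 2 < 3 < 4 < 5 < 6 < 7 < 8 < 9 < 10 < 11 and write every simplex with vertices in increasing order. Then dim K = 2 and the simplices of K are:

  0-simplices (12): [0], [1], [2], [3], [4], [5], [6], [7], [8], [9], [10], [11]
  1-simplices (24): (24 of them)
  2-simplices (14): [0,4,7], [0,4,8], [0,5,7], [0,5,8], [1,4,7], [1,4,8], [1,5,7], [1,5,8], [2,3,6], [2,3,10], [2,9,11], [2,10,11], [3,6,11], [6,9,11]

Hence C_0 ≅ Z^12, C_1 ≅ Z^24, C_2 ≅ Z^14.

∂_1: C_1 → C_0 sends each edge [p,q] (with p < q) to q − p.
The resulting 12×24 matrix has rank 10, and its Smith normal form has invariant factors (1,1,1,1,1,1,1,1,1,1).

Boundary ∂_2: C_2 → C_1 acts by ∂[p,q,r] = [q,r] − [p,r] + [p,q]. For instance
  ∂[2,10,11] = [10,11] − [2,11] + [2,10],
  ∂[1,5,8] = [5,8] − [1,8] + [1,5].
The 24×14 boundary matrix has rank 13 and Smith normal form diag(1,1,1,1,1,1,1,1,1,1,1,1,1).

From H_k ≅ ker(∂_k) / im(∂_{k+1}) we obtain:

  H_0: rank C_0 − rank ∂_1 = 12 − 10 = 2, and the invariant factors of ∂_1 are all 1, so H_0 ≅ Z^2.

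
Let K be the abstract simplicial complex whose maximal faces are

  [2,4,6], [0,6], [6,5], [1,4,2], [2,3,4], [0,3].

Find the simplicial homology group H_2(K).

Order the vertices as 0 < 1 < 2 < 3 < 4 < 5 < 6. Listing each simplex with vertices in this order, K has dimension 2 with simplices:

  0-simplices (7): [0], [1], [2], [3], [4], [5], [6]
  1-simplices (10): [0,3], [0,6], [1,2], [1,4], [2,3], [2,4], [2,6], [3,4], [4,6], [5,6]
  2-simplices (3): [1,2,4], [2,3,4], [2,4,6]

so the chain groups are C_0 ≅ Z^7, C_1 ≅ Z^10, C_2 ≅ Z^3.

∂_1: C_1 → C_0 maps an edge to its endpoints' difference, ∂[p,q] = q − p.
The resulting 7×10 matrix has rank 6, and its Smith normal form has invariant factors (1,1,1,1,1,1).

Boundary ∂_2: C_2 → C_1 acts by ∂[p,q,r] = [q,r] − [p,r] + [p,q]. For instance
  ∂[2,4,6] = [4,6] − [2,6] + [2,4],
  ∂[2,3,4] = [3,4] − [2,4] + [2,3].
The resulting 10×3 matrix has rank 3, and its Smith normal form has invariant factors (1,1,1).

From H_k ≅ ker(∂_k) / im(∂_{k+1}) we obtain:

  H_2: rank ker ∂_2 − rank ∂_3 = (3 − 3) − 0 = 0, and there is no ∂_3, so H_2 = 0.

H_2 ≅ 0.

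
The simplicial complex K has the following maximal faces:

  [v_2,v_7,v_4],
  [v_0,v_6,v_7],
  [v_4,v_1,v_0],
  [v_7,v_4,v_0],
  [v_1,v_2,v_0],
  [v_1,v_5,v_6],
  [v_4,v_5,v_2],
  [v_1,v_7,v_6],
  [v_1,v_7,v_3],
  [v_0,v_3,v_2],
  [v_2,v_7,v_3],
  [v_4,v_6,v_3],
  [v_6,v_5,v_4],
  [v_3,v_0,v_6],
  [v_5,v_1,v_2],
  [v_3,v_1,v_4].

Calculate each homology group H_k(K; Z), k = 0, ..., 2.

We work with the vertex ordering v_0 < v_1 < v_2 < v_3 < v_4 < v_5 < v_6 < v_7. The simplices of K, each written with vertices in increasing order, are:

  0-simplices (8): [v_0], [v_1], [v_2], [v_3], [v_4], [v_5], [v_6], [v_7]
  1-simplices (24): (24 of them)
  2-simplices (16): (16 of them)

giving chain groups C_0 ≅ Z^8, C_1 ≅ Z^24, C_2 ≅ Z^16.

∂_1: C_1 → C_0 sends each edge [p,q] (with p < q) to q − p.
As a 8×24 matrix over Z this has rank 7, with invariant factors (1,1,1,1,1,1,1).

∂_2: C_2 → C_1 sends each 2-simplex [p,q,r] to [q,r] − [p,r] + [p,q]. For instance
  ∂[v_1,v_2,v_5] = [v_2,v_5] − [v_1,v_5] + [v_1,v_2],
  ∂[v_0,v_6,v_7] = [v_6,v_7] − [v_0,v_7] + [v_0,v_6].
This gives a 24×16 integer matrix of rank 15; reducing to Smith normal form yields diagonal entries (1,1,1,1,1,1,1,1,1,1,1,1,1,1,1).

Reading off H_k = ker ∂_k / im ∂_{k+1}:

  H_0: rank C_0 − rank ∂_1 = 8 − 7 = 1, and the invariant factors of ∂_1 are all 1, so H_0 ≅ Z.
  H_1: rank ker ∂_1 − rank ∂_2 = (24 − 7) − 15 = 2, and the invariant factors of ∂_2 are all 1, so H_1 ≅ Z^2.
  H_2: rank ker ∂_2 − rank ∂_3 = (16 − 15) − 0 = 1, and there is no ∂_3, so H_2 ≅ Z.

(K is a triangulation of the torus T^2.)

H_0 ≅ Z,  H_1 ≅ Z^2,  H_2 ≅ Z.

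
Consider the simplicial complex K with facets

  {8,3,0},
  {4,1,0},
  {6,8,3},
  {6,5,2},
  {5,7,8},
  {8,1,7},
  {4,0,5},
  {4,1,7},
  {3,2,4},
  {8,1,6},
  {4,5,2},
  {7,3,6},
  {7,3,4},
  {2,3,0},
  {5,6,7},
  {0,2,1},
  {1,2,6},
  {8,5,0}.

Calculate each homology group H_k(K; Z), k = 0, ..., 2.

H_0 = Z,  H_1 = Z ⊕ Z/2Z,  H_2 = 0.

Order the vertices as 0 < 1 < 2 < 3 < 4 < 5 < 6 < 7 < 8. Listing each simplex with vertices in this order, K has dimension 2 with simplices:

  0-simplices (9): [0], [1], [2], [3], [4], [5], [6], [7], [8]
  1-simplices (27): (27 of them)
  2-simplices (18): [0,1,2], [0,1,4], [0,2,3], [0,3,8], [0,4,5], [0,5,8], [1,2,6], [1,4,7], [1,6,8], [1,7,8], [2,3,4], [2,4,5], [2,5,6], [3,4,7], [3,6,7], [3,6,8], [5,6,7], [5,7,8]

so the chain groups are C_0 ≅ Z^9, C_1 ≅ Z^27, C_2 ≅ Z^18.

The boundary map ∂_1: C_1 → C_0 is given by ∂[p,q] = [q] − [p]. For instance
  ∂[4,7] = [7] − [4].
The 9×27 boundary matrix has rank 8 and Smith normal form diag(1,1,1,1,1,1,1,1).

∂_2: C_2 → C_1 maps a triangle to the signed sum of its edges. For instance
  ∂[5,6,7] = [6,7] − [5,7] + [5,6],
  ∂[0,3,8] = [3,8] − [0,8] + [0,3].
As a 27×18 matrix over Z this has rank 18, with invariant factors (1,1,1,1,1,1,1,1,1,1,1,1,1,1,1,1,1,2).

From H_k ≅ ker(∂_k) / im(∂_{k+1}) we obtain:

  H_0: rank C_0 − rank ∂_1 = 9 − 8 = 1, and the invariant factors of ∂_1 are all 1, so H_0 ≅ Z.
  H_1: rank ker ∂_1 − rank ∂_2 = (27 − 8) − 18 = 1, and ∂_2 has invariant factor 2 > 1, so H_1 ≅ Z ⊕ Z/2Z.
  H_2: rank ker ∂_2 − rank ∂_3 = (18 − 18) − 0 = 0, and there is no ∂_3, so H_2 ≅ 0.

As a check, the Euler characteristic is 9 − 27 + 18 = 0, which agrees with 1 − 1 + 0 = 0.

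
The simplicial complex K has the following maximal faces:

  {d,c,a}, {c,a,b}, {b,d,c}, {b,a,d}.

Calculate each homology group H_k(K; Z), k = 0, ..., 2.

Fix the vertex order a < b < c < d and write every simplex with vertices in increasing order. Then dim K = 2 and the simplices of K are:

  0-simplices (4): a, b, c, d
  1-simplices (6): ab, ac, ad, bc, bd, cd
  2-simplices (4): abc, abd, acd, bcd

giving chain groups C_0 ≅ Z^4, C_1 ≅ Z^6, C_2 ≅ Z^4.

∂_1: C_1 → C_0 is given by ∂[p,q] = [q] − [p]. For instance
  ∂cd = d − c.
As a 4×6 matrix over Z this has rank 3, with invariant factors (1,1,1).

The boundary map ∂_2: C_2 → C_1 maps a triangle to the signed sum of its edges. For instance
  ∂bcd = cd − bd + bc,
  ∂abd = bd − ad + ab.
The 6×4 boundary matrix has rank 3 and Smith normal form diag(1,1,1).

Now H_k = ker ∂_k / im ∂_{k+1}, so:

  H_0: rank C_0 − rank ∂_1 = 4 − 3 = 1, and the invariant factors of ∂_1 are all 1, so H_0 ≅ Z.
  H_1: rank ker ∂_1 − rank ∂_2 = (6 − 3) − 3 = 0, and the invariant factors of ∂_2 are all 1, so H_1 ≅ 0.
  H_2: rank ker ∂_2 − rank ∂_3 = (4 − 3) − 0 = 1, and there is no ∂_3, so H_2 ≅ Z.

H_0 ≅ Z,  H_1 = 0,  H_2 ≅ Z.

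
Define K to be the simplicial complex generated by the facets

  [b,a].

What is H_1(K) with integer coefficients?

H_1 ≅ 0.

Take the total order a < b on the vertex set. Then K (dimension 1) consists of the simplices:

  0-simplices (2): a, b
  1-simplices (1): ab

Hence C_0 ≅ Z^2, C_1 ≅ Z^1.

Boundary ∂_1: C_1 → C_0 sends each edge [p,q] (with p < q) to q − p. For instance
  ∂ab = b − a.
This gives a 2×1 integer matrix of rank 1; reducing to Smith normal form yields diagonal entries (1).

From H_k ≅ ker(∂_k) / im(∂_{k+1}) we obtain:

  H_1: rank ker ∂_1 − rank ∂_2 = (1 − 1) − 0 = 0, and there is no ∂_2, so H_1 ≅ 0.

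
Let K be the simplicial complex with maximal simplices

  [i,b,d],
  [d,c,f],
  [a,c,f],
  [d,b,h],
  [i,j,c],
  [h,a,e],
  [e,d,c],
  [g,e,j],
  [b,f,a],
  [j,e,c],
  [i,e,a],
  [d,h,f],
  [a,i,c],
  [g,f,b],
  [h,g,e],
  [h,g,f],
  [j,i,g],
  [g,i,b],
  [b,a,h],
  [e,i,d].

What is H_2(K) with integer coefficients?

K has 10 vertices, 30 edges, 20 triangles.
rank ∂_2 = 20, rank ∂_3 = 0 ⇒ b_2 = 20 − 20 − 0 = 0. So H_2 ≅ 0.

H_2 ≅ 0.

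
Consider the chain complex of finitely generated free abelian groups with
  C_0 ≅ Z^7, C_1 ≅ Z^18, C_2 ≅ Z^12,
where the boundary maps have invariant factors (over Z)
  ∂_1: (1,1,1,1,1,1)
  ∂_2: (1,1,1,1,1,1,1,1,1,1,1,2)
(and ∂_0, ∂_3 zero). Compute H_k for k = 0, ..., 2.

H_0: b_0 = 7 − 0 − 6 = 1; torsion from ∂_1 factors > 1: none. So H_0 ≅ Z.
H_1: b_1 = 18 − 6 − 12 = 0; torsion from ∂_2 factors > 1: [2]. So H_1 ≅ Z/2.
H_2: b_2 = 12 − 12 − 0 = 0; torsion from ∂_3 factors > 1: none. So H_2 ≅ 0.

H_0 ≅ Z,  H_1 ≅ Z/2,  H_2 = 0.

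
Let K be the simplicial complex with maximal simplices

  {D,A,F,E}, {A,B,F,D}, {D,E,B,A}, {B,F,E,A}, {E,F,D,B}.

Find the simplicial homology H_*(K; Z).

Fix the vertex order A < B < D < E < F and write every simplex with vertices in increasing order. Then dim K = 3 and the simplices of K are:

  0-simplices (5): A, B, D, E, F
  1-simplices (10): AB, AD, AE, AF, BD, BE, BF, DE, DF, EF
  2-simplices (10): ABD, ABE, ABF, ADE, ADF, AEF, BDE, BDF, BEF, DEF
  3-simplices (5): ABDE, ABDF, ABEF, ADEF, BDEF

giving chain groups C_0 ≅ Z^5, C_1 ≅ Z^10, C_2 ≅ Z^10, C_3 ≅ Z^5.

∂_1: C_1 → C_0 maps an edge to its endpoints' difference, ∂[p,q] = q − p. For instance
  ∂AD = D − A.
As a 5×10 matrix over Z this has rank 4, with invariant factors (1,1,1,1).

∂_2: C_2 → C_1 acts by ∂[p,q,r] = [q,r] − [p,r] + [p,q]. For instance
  ∂AEF = EF − AF + AE,
  ∂ABF = BF − AF + AB.
The 10×10 boundary matrix has rank 6 and Smith normal form diag(1,1,1,1,1,1).

Boundary ∂_3: C_3 → C_2 sends each 3-simplex σ to the alternating sum Σ_i (−1)^i (σ with its i-th vertex removed). For instance
  ∂BDEF = DEF − BEF + BDF − BDE,
  ∂ABEF = BEF − AEF + ABF − ABE.
This gives a 10×5 integer matrix of rank 4; reducing to Smith normal form yields diagonal entries (1,1,1,1).

Computing H_k = (kernel of ∂_k) / (image of ∂_{k+1}):

  H_0: rank C_0 − rank ∂_1 = 5 − 4 = 1, and the invariant factors of ∂_1 are all 1, so H_0 ≅ Z.
  H_1: rank ker ∂_1 − rank ∂_2 = (10 − 4) − 6 = 0, and the invariant factors of ∂_2 are all 1, so H_1 ≅ 0.
  H_2: rank ker ∂_2 − rank ∂_3 = (10 − 6) − 4 = 0, and the invariant factors of ∂_3 are all 1, so H_2 ≅ 0.
  H_3: rank ker ∂_3 − rank ∂_4 = (5 − 4) − 0 = 1, and there is no ∂_4, so H_3 ≅ Z.

H_0 ≅ Z,  H_1 = 0,  H_2 = 0,  H_3 ≅ Z.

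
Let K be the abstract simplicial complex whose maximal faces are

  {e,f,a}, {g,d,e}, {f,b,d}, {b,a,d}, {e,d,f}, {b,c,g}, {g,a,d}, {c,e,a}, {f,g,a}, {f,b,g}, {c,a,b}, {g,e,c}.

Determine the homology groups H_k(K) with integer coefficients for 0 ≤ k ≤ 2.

H_0 ≅ Z,  H_1 ≅ Z/2Z,  H_2 = 0.

Order the vertices as a < b < c < d < e < f < g. Listing each simplex with vertices in this order, K has dimension 2 with simplices:

  0-simplices (7): a, b, c, d, e, f, g
  1-simplices (18): ab, ac, ad, ae, af, ag, bc, bd, bf, bg, ce, cg, de, df, dg, ef, eg, fg
  2-simplices (12): abc, abd, ace, adg, aef, afg, bcg, bdf, bfg, ceg, def, deg

giving chain groups C_0 ≅ Z^7, C_1 ≅ Z^18, C_2 ≅ Z^12.

The boundary map ∂_1: C_1 → C_0 maps an edge to its endpoints' difference, ∂[p,q] = q − p. For instance
  ∂ae = e − a.
As a 7×18 matrix over Z this has rank 6, with invariant factors (1,1,1,1,1,1).

∂_2: C_2 → C_1 maps a triangle to the signed sum of its edges. For instance
  ∂adg = dg − ag + ad,
  ∂afg = fg − ag + af.
The 18×12 boundary matrix has rank 12 and Smith normal form diag(1,1,1,1,1,1,1,1,1,1,1,2).

Now H_k = ker ∂_k / im ∂_{k+1}, so:

  H_0: rank C_0 − rank ∂_1 = 7 − 6 = 1, and the invariant factors of ∂_1 are all 1, so H_0 ≅ Z.
  H_1: rank ker ∂_1 − rank ∂_2 = (18 − 6) − 12 = 0, and ∂_2 has invariant factor 2 > 1, so H_1 ≅ Z/2Z.
  H_2: rank ker ∂_2 − rank ∂_3 = (12 − 12) − 0 = 0, and there is no ∂_3, so H_2 ≅ 0.

As a check, the Euler characteristic is 7 − 18 + 12 = 1, which agrees with 1 − 0 + 0 = 1.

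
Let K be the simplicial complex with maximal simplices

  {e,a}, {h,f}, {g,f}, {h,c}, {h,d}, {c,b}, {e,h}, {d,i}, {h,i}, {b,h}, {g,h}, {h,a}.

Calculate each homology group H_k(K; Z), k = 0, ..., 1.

Fix the vertex order a < b < c < d < e < f < g < h < i and write every simplex with vertices in increasing order. Then dim K = 1 and the simplices of K are:

  0-simplices (9): a, b, c, d, e, f, g, h, i
  1-simplices (12): ae, ah, bc, bh, ch, dh, di, eh, fg, fh, gh, hi

Hence C_0 ≅ Z^9, C_1 ≅ Z^12.

∂_1: C_1 → C_0 is given by ∂[p,q] = [q] − [p]. For instance
  ∂ch = h − c.
As a 9×12 matrix over Z this has rank 8, with invariant factors (1,1,1,1,1,1,1,1).

Now H_k = ker ∂_k / im ∂_{k+1}, so:

  H_0: rank C_0 − rank ∂_1 = 9 − 8 = 1, and the invariant factors of ∂_1 are all 1, so H_0 = Z.
  H_1: rank ker ∂_1 − rank ∂_2 = (12 − 8) − 0 = 4, and there is no ∂_2, so H_1 = Z^4.

As a check, the Euler characteristic is 9 − 12 = -3, which agrees with 1 − 4 = -3.
(K is a triangulation of a wedge of 4 circles.)

H_0 = Z,  H_1 = Z^4.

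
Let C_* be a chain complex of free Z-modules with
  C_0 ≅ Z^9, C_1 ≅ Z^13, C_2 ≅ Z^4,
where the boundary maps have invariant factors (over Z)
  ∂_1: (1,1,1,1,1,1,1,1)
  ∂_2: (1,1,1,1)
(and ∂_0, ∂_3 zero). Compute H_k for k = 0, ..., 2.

H_0: b_0 = 9 − 0 − 8 = 1; torsion from ∂_1 factors > 1: none. So H_0 = Z.
H_1: b_1 = 13 − 8 − 4 = 1; torsion from ∂_2 factors > 1: none. So H_1 = Z.
H_2: b_2 = 4 − 4 − 0 = 0; torsion from ∂_3 factors > 1: none. So H_2 = 0.

H_0 = Z,  H_1 = Z,  H_2 = 0.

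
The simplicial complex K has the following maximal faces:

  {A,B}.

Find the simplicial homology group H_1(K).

Fix the vertex order A < B and write every simplex with vertices in increasing order. Then dim K = 1 and the simplices of K are:

  0-simplices (2): A, B
  1-simplices (1): AB

so the chain groups are C_0 ≅ Z^2, C_1 ≅ Z^1.

The boundary map ∂_1: C_1 → C_0 sends each edge [p,q] (with p < q) to q − p.
As a 2×1 matrix over Z this has rank 1, with invariant factors (1).

Computing H_k = (kernel of ∂_k) / (image of ∂_{k+1}):

  H_1: rank ker ∂_1 − rank ∂_2 = (1 − 1) − 0 = 0, and there is no ∂_2, so H_1 ≅ 0.

H_1 = 0.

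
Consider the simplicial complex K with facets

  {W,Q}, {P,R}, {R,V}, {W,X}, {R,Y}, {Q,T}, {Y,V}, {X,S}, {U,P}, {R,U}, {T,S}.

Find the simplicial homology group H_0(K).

H_0 ≅ Z^2.

Order the vertices as P < Q < R < S < T < U < V < W < X < Y. Listing each simplex with vertices in this order, K has dimension 1 with simplices:

  0-simplices (10): P, Q, R, S, T, U, V, W, X, Y
  1-simplices (11): PR, PU, QT, QW, RU, RV, RY, ST, SX, VY, WX

giving chain groups C_0 ≅ Z^10, C_1 ≅ Z^11.

Boundary ∂_1: C_1 → C_0 maps an edge to its endpoints' difference, ∂[p,q] = q − p.
The 10×11 boundary matrix has rank 8 and Smith normal form diag(1,1,1,1,1,1,1,1).

Now H_k = ker ∂_k / im ∂_{k+1}, so:

  H_0: rank C_0 − rank ∂_1 = 10 − 8 = 2, and the invariant factors of ∂_1 are all 1, so H_0 ≅ Z^2.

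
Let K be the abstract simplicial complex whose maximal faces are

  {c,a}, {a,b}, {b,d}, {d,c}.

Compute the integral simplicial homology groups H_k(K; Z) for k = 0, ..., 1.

H_0 = Z,  H_1 = Z.

Order the vertices as a < b < c < d. Listing each simplex with vertices in this order, K has dimension 1 with simplices:

  0-simplices (4): a, b, c, d
  1-simplices (4): ab, ac, bd, cd

so the chain groups are C_0 ≅ Z^4, C_1 ≅ Z^4.

∂_1: C_1 → C_0 sends each edge [p,q] (with p < q) to q − p. For instance
  ∂ab = b − a.
This gives a 4×4 integer matrix of rank 3; reducing to Smith normal form yields diagonal entries (1,1,1).

Computing H_k = (kernel of ∂_k) / (image of ∂_{k+1}):

  H_0: rank C_0 − rank ∂_1 = 4 − 3 = 1, and the invariant factors of ∂_1 are all 1, so H_0 = Z.
  H_1: rank ker ∂_1 − rank ∂_2 = (4 − 3) − 0 = 1, and there is no ∂_2, so H_1 = Z.

As a check, the Euler characteristic is 4 − 4 = 0, which agrees with 1 − 1 = 0.
(K is a triangulation of the circle S^1.)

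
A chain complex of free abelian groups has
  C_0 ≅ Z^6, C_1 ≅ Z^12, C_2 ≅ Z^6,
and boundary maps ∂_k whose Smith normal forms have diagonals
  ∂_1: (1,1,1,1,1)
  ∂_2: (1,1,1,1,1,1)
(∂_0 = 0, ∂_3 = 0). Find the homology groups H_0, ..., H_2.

H_0: b_0 = 6 − 0 − 5 = 1; torsion from ∂_1 factors > 1: none. So H_0 ≅ Z.
H_1: b_1 = 12 − 5 − 6 = 1; torsion from ∂_2 factors > 1: none. So H_1 ≅ Z.
H_2: b_2 = 6 − 6 − 0 = 0; torsion from ∂_3 factors > 1: none. So H_2 ≅ 0.

H_0 ≅ Z,  H_1 ≅ Z,  H_2 = 0.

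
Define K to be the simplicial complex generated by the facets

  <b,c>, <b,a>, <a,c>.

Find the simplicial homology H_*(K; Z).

We work with the vertex ordering a < b < c. The simplices of K, each written with vertices in increasing order, are:

  0-simplices (3): a, b, c
  1-simplices (3): ab, ac, bc

so the chain groups are C_0 ≅ Z^3, C_1 ≅ Z^3.

Boundary ∂_1: C_1 → C_0 maps an edge to its endpoints' difference, ∂[p,q] = q − p. For instance
  ∂ab = b − a.
The resulting 3×3 matrix has rank 2, and its Smith normal form has invariant factors (1,1).

Now H_k = ker ∂_k / im ∂_{k+1}, so:

  H_0: rank C_0 − rank ∂_1 = 3 − 2 = 1, and the invariant factors of ∂_1 are all 1, so H_0 = Z.
  H_1: rank ker ∂_1 − rank ∂_2 = (3 − 2) − 0 = 1, and there is no ∂_2, so H_1 = Z.

H_0 = Z,  H_1 = Z.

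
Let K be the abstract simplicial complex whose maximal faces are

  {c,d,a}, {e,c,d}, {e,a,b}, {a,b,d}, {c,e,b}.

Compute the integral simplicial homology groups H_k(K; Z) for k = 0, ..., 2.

H_0 = Z,  H_1 = Z,  H_2 = 0.

Order the vertices as a < b < c < d < e. Listing each simplex with vertices in this order, K has dimension 2 with simplices:

  0-simplices (5): a, b, c, d, e
  1-simplices (10): ab, ac, ad, ae, bc, bd, be, cd, ce, de
  2-simplices (5): abd, abe, acd, bce, cde

Hence C_0 ≅ Z^5, C_1 ≅ Z^10, C_2 ≅ Z^5.

∂_1: C_1 → C_0 sends each edge [p,q] (with p < q) to q − p. For instance
  ∂bd = d − b.
This gives a 5×10 integer matrix of rank 4; reducing to Smith normal form yields diagonal entries (1,1,1,1).

∂_2: C_2 → C_1 sends each 2-simplex [p,q,r] to [q,r] − [p,r] + [p,q]. For instance
  ∂abe = be − ae + ab,
  ∂cde = de − ce + cd.
The 10×5 boundary matrix has rank 5 and Smith normal form diag(1,1,1,1,1).

Computing H_k = (kernel of ∂_k) / (image of ∂_{k+1}):

  H_0: rank C_0 − rank ∂_1 = 5 − 4 = 1, and the invariant factors of ∂_1 are all 1, so H_0 ≅ Z.
  H_1: rank ker ∂_1 − rank ∂_2 = (10 − 4) − 5 = 1, and the invariant factors of ∂_2 are all 1, so H_1 ≅ Z.
  H_2: rank ker ∂_2 − rank ∂_3 = (5 − 5) − 0 = 0, and there is no ∂_3, so H_2 ≅ 0.

As a check, the Euler characteristic is 5 − 10 + 5 = 0, which agrees with 1 − 1 + 0 = 0.
(K is a triangulation of the Möbius band.)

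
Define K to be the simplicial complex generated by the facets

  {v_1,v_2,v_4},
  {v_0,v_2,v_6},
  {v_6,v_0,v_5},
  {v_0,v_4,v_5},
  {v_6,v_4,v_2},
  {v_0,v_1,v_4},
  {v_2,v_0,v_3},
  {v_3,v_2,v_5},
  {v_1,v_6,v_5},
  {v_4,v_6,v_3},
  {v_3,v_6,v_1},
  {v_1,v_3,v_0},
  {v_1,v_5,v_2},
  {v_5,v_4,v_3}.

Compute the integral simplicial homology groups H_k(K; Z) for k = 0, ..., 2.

H_0 ≅ Z,  H_1 ≅ Z^2,  H_2 ≅ Z.

Fix the vertex order v_0 < v_1 < v_2 < v_3 < v_4 < v_5 < v_6 and write every simplex with vertices in increasing order. Then dim K = 2 and the simplices of K are:

  0-simplices (7): [v_0], [v_1], [v_2], [v_3], [v_4], [v_5], [v_6]
  1-simplices (21): (21 of them)
  2-simplices (14): (14 of them)

Hence C_0 ≅ Z^7, C_1 ≅ Z^21, C_2 ≅ Z^14.

Boundary ∂_1: C_1 → C_0 sends each edge [p,q] (with p < q) to q − p.
As a 7×21 matrix over Z this has rank 6, with invariant factors (1,1,1,1,1,1).

The boundary map ∂_2: C_2 → C_1 acts by ∂[p,q,r] = [q,r] − [p,r] + [p,q]. For instance
  ∂[v_0,v_5,v_6] = [v_5,v_6] − [v_0,v_6] + [v_0,v_5],
  ∂[v_0,v_1,v_4] = [v_1,v_4] − [v_0,v_4] + [v_0,v_1].
This gives a 21×14 integer matrix of rank 13; reducing to Smith normal form yields diagonal entries (1,1,1,1,1,1,1,1,1,1,1,1,1).

From H_k ≅ ker(∂_k) / im(∂_{k+1}) we obtain:

  H_0: rank C_0 − rank ∂_1 = 7 − 6 = 1, and the invariant factors of ∂_1 are all 1, so H_0 = Z.
  H_1: rank ker ∂_1 − rank ∂_2 = (21 − 6) − 13 = 2, and the invariant factors of ∂_2 are all 1, so H_1 = Z^2.
  H_2: rank ker ∂_2 − rank ∂_3 = (14 − 13) − 0 = 1, and there is no ∂_3, so H_2 = Z.

As a check, the Euler characteristic is 7 − 21 + 14 = 0, which agrees with 1 − 2 + 1 = 0.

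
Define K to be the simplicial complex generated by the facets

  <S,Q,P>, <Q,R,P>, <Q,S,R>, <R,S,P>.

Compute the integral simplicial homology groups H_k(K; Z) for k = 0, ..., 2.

H_0 ≅ Z,  H_1 = 0,  H_2 ≅ Z.

We work with the vertex ordering P < Q < R < S. The simplices of K, each written with vertices in increasing order, are:

  0-simplices (4): P, Q, R, S
  1-simplices (6): PQ, PR, PS, QR, QS, RS
  2-simplices (4): PQR, PQS, PRS, QRS

Hence C_0 ≅ Z^4, C_1 ≅ Z^6, C_2 ≅ Z^4.

∂_1: C_1 → C_0 sends each edge [p,q] (with p < q) to q − p.
The resulting 4×6 matrix has rank 3, and its Smith normal form has invariant factors (1,1,1).

∂_2: C_2 → C_1 maps a triangle to the signed sum of its edges. For instance
  ∂PRS = RS − PS + PR,
  ∂QRS = RS − QS + QR.
As a 6×4 matrix over Z this has rank 3, with invariant factors (1,1,1).

Now H_k = ker ∂_k / im ∂_{k+1}, so:

  H_0: rank C_0 − rank ∂_1 = 4 − 3 = 1, and the invariant factors of ∂_1 are all 1, so H_0 = Z.
  H_1: rank ker ∂_1 − rank ∂_2 = (6 − 3) − 3 = 0, and the invariant factors of ∂_2 are all 1, so H_1 = 0.
  H_2: rank ker ∂_2 − rank ∂_3 = (4 − 3) − 0 = 1, and there is no ∂_3, so H_2 = Z.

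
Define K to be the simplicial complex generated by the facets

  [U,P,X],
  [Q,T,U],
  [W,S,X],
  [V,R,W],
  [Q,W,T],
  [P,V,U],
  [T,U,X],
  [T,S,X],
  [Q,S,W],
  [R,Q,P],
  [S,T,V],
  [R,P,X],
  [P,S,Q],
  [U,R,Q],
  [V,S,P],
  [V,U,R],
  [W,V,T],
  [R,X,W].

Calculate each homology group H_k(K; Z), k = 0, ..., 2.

H_0 = Z,  H_1 = Z ⊕ Z/2,  H_2 = 0.

Order the vertices as P < Q < R < S < T < U < V < W < X. Listing each simplex with vertices in this order, K has dimension 2 with simplices:

  0-simplices (9): P, Q, R, S, T, U, V, W, X
  1-simplices (27): PQ, PR, PS, PU, PV, PX, QR, QS, QT, QU, QW, RU, RV, RW, RX, ST, SV, SW, SX, TU, TV, TW, TX, UV, UX, VW, WX
  2-simplices (18): PQR, PQS, PRX, PSV, PUV, PUX, QRU, QSW, QTU, QTW, RUV, RVW, RWX, STV, STX, SWX, TUX, TVW

so the chain groups are C_0 ≅ Z^9, C_1 ≅ Z^27, C_2 ≅ Z^18.

The boundary map ∂_1: C_1 → C_0 is given by ∂[p,q] = [q] − [p]. For instance
  ∂PV = V − P.
The resulting 9×27 matrix has rank 8, and its Smith normal form has invariant factors (1,1,1,1,1,1,1,1).

Boundary ∂_2: C_2 → C_1 acts by ∂[p,q,r] = [q,r] − [p,r] + [p,q]. For instance
  ∂PQR = QR − PR + PQ,
  ∂TVW = VW − TW + TV.
This gives a 27×18 integer matrix of rank 18; reducing to Smith normal form yields diagonal entries (1,1,1,1,1,1,1,1,1,1,1,1,1,1,1,1,1,2).

Reading off H_k = ker ∂_k / im ∂_{k+1}:

  H_0: rank C_0 − rank ∂_1 = 9 − 8 = 1, and the invariant factors of ∂_1 are all 1, so H_0 ≅ Z.
  H_1: rank ker ∂_1 − rank ∂_2 = (27 − 8) − 18 = 1, and ∂_2 has invariant factor 2 > 1, so H_1 ≅ Z ⊕ Z/2.
  H_2: rank ker ∂_2 − rank ∂_3 = (18 − 18) − 0 = 0, and there is no ∂_3, so H_2 ≅ 0.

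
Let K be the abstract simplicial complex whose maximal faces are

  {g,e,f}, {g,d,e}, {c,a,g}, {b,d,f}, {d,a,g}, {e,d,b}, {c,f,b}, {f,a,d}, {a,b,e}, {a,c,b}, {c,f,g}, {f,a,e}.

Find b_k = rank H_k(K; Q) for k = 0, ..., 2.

Fix the vertex order a < b < c < d < e < f < g and write every simplex with vertices in increasing order. Then dim K = 2 and the simplices of K are:

  0-simplices (7): a, b, c, d, e, f, g
  1-simplices (18): ab, ac, ad, ae, af, ag, bc, bd, be, bf, cf, cg, de, df, dg, ef, eg, fg
  2-simplices (12): abc, abe, acg, adf, adg, aef, bcf, bde, bdf, cfg, deg, efg

giving chain groups C_0 ≅ Z^7, C_1 ≅ Z^18, C_2 ≅ Z^12.

∂_1: C_1 → C_0 is given by ∂[p,q] = [q] − [p]. For instance
  ∂cg = g − c.
The 7×18 boundary matrix has rank 6 and Smith normal form diag(1,1,1,1,1,1).

The boundary map ∂_2: C_2 → C_1 sends each 2-simplex [p,q,r] to [q,r] − [p,r] + [p,q]. For instance
  ∂cfg = fg − cg + cf,
  ∂adf = df − af + ad.
The resulting 18×12 matrix has rank 12, and its Smith normal form has invariant factors (1,1,1,1,1,1,1,1,1,1,1,2).

Now H_k = ker ∂_k / im ∂_{k+1}, so:

  H_0: rank C_0 − rank ∂_1 = 7 − 6 = 1, and the invariant factors of ∂_1 are all 1, so H_0 ≅ Z.
  H_1: rank ker ∂_1 − rank ∂_2 = (18 − 6) − 12 = 0, and ∂_2 has invariant factor 2 > 1, so H_1 ≅ Z/2.
  H_2: rank ker ∂_2 − rank ∂_3 = (12 − 12) − 0 = 0, and there is no ∂_3, so H_2 ≅ 0.

Hence the Betti numbers are b_0 = 1, b_1 = 0, b_2 = 0.

b_0 = 1, b_1 = 0, b_2 = 0.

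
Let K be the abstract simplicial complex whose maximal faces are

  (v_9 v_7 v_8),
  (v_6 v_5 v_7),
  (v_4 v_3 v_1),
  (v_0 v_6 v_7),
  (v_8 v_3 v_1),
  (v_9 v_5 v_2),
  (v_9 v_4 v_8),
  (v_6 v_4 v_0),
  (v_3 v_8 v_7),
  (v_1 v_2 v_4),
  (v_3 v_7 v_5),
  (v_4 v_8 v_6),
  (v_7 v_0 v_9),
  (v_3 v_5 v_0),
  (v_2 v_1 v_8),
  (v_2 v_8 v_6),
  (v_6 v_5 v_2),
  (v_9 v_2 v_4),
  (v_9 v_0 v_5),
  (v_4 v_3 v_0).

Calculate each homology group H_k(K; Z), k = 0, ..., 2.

H_0 = Z,  H_1 = Z × Z/2,  H_2 = 0.

We work with the vertex ordering v_0 < v_1 < v_2 < v_3 < v_4 < v_5 < v_6 < v_7 < v_8 < v_9. The simplices of K, each written with vertices in increasing order, are:

  0-simplices (10): [v_0], [v_1], [v_2], [v_3], [v_4], [v_5], [v_6], [v_7], [v_8], [v_9]
  1-simplices (30): (30 of them)
  2-simplices (20): (20 of them)

giving chain groups C_0 ≅ Z^10, C_1 ≅ Z^30, C_2 ≅ Z^20.

Boundary ∂_1: C_1 → C_0 is given by ∂[p,q] = [q] − [p].
The 10×30 boundary matrix has rank 9 and Smith normal form diag(1,1,1,1,1,1,1,1,1).

The boundary map ∂_2: C_2 → C_1 maps a triangle to the signed sum of its edges. For instance
  ∂[v_2,v_5,v_9] = [v_5,v_9] − [v_2,v_9] + [v_2,v_5],
  ∂[v_3,v_5,v_7] = [v_5,v_7] − [v_3,v_7] + [v_3,v_5].
The 30×20 boundary matrix has rank 20 and Smith normal form diag(1,1,1,1,1,1,1,1,1,1,1,1,1,1,1,1,1,1,1,2).

Reading off H_k = ker ∂_k / im ∂_{k+1}:

  H_0: rank C_0 − rank ∂_1 = 10 − 9 = 1, and the invariant factors of ∂_1 are all 1, so H_0 ≅ Z.
  H_1: rank ker ∂_1 − rank ∂_2 = (30 − 9) − 20 = 1, and ∂_2 has invariant factor 2 > 1, so H_1 ≅ Z × Z/2.
  H_2: rank ker ∂_2 − rank ∂_3 = (20 − 20) − 0 = 0, and there is no ∂_3, so H_2 ≅ 0.

(K is a triangulation of the Klein bottle.)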